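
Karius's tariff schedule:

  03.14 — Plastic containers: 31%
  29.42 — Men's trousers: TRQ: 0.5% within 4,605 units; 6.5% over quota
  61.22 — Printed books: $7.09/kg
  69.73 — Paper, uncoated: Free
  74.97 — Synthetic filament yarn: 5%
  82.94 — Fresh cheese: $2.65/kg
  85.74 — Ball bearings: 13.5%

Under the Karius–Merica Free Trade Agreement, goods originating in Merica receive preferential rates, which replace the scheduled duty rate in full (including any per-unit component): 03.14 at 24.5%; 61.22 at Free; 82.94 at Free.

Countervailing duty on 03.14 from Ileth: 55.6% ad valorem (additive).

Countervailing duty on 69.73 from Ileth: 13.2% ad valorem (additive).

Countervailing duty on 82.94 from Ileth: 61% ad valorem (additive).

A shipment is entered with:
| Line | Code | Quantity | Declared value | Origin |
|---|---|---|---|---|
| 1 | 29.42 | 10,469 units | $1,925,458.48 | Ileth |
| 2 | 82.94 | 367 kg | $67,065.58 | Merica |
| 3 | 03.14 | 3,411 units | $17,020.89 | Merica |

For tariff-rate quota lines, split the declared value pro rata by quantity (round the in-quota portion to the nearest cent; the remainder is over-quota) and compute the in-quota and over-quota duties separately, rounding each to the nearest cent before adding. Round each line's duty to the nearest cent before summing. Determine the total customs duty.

Line 1 (29.42, Ileth, 10,469 units, $1,925,458.48):
Code 29.42 is under a tariff-rate quota (threshold 4,605 units). In-quota: 4,605 units at 0.5%; over-quota: 5,864 units at 6.5%.
Pro-rata value split: in-quota = $1,925,458.48 × 4,605/10,469 = $846,951.60; over-quota = $1,925,458.48 − $846,951.60 = $1,078,506.88.
In-quota duty = $846,951.60 × 0.5% = $4,234.76. Over-quota duty = $1,078,506.88 × 6.5% = $70,102.95.
Line duty = $4,234.76 + $70,102.95 = $74,337.71.
Line 2 (82.94, Merica, 367 kg, $67,065.58):
Base rate for 82.94 is $2.65/kg.
Origin Merica qualifies under the Karius–Merica agreement and 82.94 is covered: preferential rate Free applies instead.
The additional-duty order on 82.94 targets Ileth, not Merica; it does not apply.
Duty = $67,065.58 × 0% = $0.00.
Line 3 (03.14, Merica, 3,411 units, $17,020.89):
Base rate for 03.14 is 31%.
Origin Merica qualifies under the Karius–Merica agreement and 03.14 is covered: preferential rate 24.5% applies instead.
The additional-duty order on 03.14 targets Ileth, not Merica; it does not apply.
Duty = $17,020.89 × 24.5% = $4,170.12.
Total = $74,337.71 + $0.00 + $4,170.12 = $78,507.83.

$78,507.83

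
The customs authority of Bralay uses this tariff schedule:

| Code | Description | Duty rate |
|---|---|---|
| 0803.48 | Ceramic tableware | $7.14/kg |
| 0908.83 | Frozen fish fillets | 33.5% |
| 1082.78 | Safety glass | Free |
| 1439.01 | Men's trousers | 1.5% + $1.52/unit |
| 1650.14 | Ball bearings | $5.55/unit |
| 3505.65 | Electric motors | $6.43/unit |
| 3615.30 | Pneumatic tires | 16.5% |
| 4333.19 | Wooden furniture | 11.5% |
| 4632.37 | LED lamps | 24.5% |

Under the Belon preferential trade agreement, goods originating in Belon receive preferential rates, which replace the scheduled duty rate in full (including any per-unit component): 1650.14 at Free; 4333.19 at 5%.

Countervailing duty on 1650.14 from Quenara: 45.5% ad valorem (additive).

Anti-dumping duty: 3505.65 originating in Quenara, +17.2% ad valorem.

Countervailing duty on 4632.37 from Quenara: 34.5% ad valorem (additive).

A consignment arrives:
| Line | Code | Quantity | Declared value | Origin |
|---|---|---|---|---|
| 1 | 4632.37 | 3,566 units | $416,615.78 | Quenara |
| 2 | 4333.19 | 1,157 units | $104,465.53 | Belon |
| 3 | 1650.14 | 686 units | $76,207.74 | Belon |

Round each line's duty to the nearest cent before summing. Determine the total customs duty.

$251,026.59

Line 1 (4632.37, Quenara, 3,566 units, $416,615.78):
Base rate for 4632.37 is 24.5%.
Additional duty on 4632.37 from Quenara: +34.5%. Applied ad valorem rate: 24.5% + 34.5% = 59%.
Duty = $416,615.78 × 59% = $245,803.31.
Line 2 (4333.19, Belon, 1,157 units, $104,465.53):
Base rate for 4333.19 is 11.5%.
Origin Belon qualifies under the Bralay–Belon agreement and 4333.19 is covered: preferential rate 5% applies instead.
Duty = $104,465.53 × 5% = $5,223.28.
Line 3 (1650.14, Belon, 686 units, $76,207.74):
Base rate for 1650.14 is $5.55/unit.
Origin Belon qualifies under the Bralay–Belon agreement and 1650.14 is covered: preferential rate Free applies instead.
The additional-duty order on 1650.14 targets Quenara, not Belon; it does not apply.
Duty = $76,207.74 × 0% = $0.00.
Total = $245,803.31 + $5,223.28 + $0.00 = $251,026.59.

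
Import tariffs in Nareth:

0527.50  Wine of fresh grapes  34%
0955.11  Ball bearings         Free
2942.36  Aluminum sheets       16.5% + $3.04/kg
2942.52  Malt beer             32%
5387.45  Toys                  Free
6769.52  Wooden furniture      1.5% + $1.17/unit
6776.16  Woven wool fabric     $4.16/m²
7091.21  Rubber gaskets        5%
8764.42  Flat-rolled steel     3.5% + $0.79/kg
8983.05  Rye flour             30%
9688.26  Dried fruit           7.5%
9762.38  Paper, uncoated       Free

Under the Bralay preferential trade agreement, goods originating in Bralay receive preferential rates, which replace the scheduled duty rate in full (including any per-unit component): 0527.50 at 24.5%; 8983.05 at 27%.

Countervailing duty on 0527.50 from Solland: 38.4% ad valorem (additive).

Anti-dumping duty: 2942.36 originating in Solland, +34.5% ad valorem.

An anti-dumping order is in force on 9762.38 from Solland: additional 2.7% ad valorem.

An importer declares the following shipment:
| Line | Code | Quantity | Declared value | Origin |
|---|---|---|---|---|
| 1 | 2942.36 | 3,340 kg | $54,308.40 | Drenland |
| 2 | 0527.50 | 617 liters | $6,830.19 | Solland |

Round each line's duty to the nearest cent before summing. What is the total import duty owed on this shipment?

$24,059.55

Line 1 (2942.36, Drenland, 3,340 kg, $54,308.40):
Base rate for 2942.36 is 16.5% + $3.04/kg.
The additional-duty order on 2942.36 targets Solland, not Drenland; it does not apply.
Duty = $54,308.40 × 16.5% + 3,340 × $3.04 = $19,114.49.
Line 2 (0527.50, Solland, 617 liters, $6,830.19):
Base rate for 0527.50 is 34%.
0527.50 has an FTA preferential rate, but origin Solland is not Bralay; base rate stands.
Additional duty on 0527.50 from Solland: +38.4%. Applied ad valorem rate: 34% + 38.4% = 72.4%.
Duty = $6,830.19 × 72.4% = $4,945.06.
Total = $19,114.49 + $4,945.06 = $24,059.55.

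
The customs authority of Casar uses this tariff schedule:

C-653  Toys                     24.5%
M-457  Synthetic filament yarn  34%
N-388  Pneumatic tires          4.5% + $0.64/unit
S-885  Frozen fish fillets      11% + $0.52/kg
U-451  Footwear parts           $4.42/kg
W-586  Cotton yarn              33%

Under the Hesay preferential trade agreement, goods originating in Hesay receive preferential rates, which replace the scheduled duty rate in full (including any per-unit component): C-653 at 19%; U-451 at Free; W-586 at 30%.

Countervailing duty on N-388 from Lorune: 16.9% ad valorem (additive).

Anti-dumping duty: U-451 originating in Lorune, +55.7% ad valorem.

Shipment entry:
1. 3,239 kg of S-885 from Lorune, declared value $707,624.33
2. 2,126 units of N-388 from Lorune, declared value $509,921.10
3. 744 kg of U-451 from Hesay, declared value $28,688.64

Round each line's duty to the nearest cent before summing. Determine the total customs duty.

Line 1 (S-885, Lorune, 3,239 kg, $707,624.33):
Base rate for S-885 is 11% + $0.52/kg.
Duty = $707,624.33 × 11% + 3,239 × $0.52 = $79,522.96.
Line 2 (N-388, Lorune, 2,126 units, $509,921.10):
Base rate for N-388 is 4.5% + $0.64/unit.
Additional duty on N-388 from Lorune: +16.9%. Applied ad valorem rate: 4.5% + 16.9% = 21.4%.
Duty = $509,921.10 × 21.4% + 2,126 × $0.64 = $110,483.76.
Line 3 (U-451, Hesay, 744 kg, $28,688.64):
Base rate for U-451 is $4.42/kg.
Origin Hesay qualifies under the Casar–Hesay agreement and U-451 is covered: preferential rate Free applies instead.
The additional-duty order on U-451 targets Lorune, not Hesay; it does not apply.
Duty = $28,688.64 × 0% = $0.00.
Total = $79,522.96 + $110,483.76 + $0.00 = $190,006.72.

$190,006.72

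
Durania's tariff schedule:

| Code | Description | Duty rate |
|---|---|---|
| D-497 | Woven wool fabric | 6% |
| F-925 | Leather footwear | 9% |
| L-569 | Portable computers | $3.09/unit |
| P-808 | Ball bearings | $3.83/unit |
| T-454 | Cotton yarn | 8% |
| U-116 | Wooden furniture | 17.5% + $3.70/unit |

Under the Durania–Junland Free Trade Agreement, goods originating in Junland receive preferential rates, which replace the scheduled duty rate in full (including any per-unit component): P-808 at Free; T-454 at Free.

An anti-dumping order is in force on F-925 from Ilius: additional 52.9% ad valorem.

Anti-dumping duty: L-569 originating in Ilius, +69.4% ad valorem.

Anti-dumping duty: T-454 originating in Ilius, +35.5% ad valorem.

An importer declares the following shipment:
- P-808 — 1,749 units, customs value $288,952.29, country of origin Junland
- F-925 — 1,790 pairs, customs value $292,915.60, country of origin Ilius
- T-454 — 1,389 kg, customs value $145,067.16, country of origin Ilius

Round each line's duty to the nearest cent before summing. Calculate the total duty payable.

$244,418.97

Line 1 (P-808, Junland, 1,749 units, $288,952.29):
Base rate for P-808 is $3.83/unit.
Origin Junland qualifies under the Durania–Junland agreement and P-808 is covered: preferential rate Free applies instead.
Duty = $288,952.29 × 0% = $0.00.
Line 2 (F-925, Ilius, 1,790 pairs, $292,915.60):
Base rate for F-925 is 9%.
Additional duty on F-925 from Ilius: +52.9%. Applied ad valorem rate: 9% + 52.9% = 61.9%.
Duty = $292,915.60 × 61.9% = $181,314.76.
Line 3 (T-454, Ilius, 1,389 kg, $145,067.16):
Base rate for T-454 is 8%.
T-454 has an FTA preferential rate, but origin Ilius is not Junland; base rate stands.
Additional duty on T-454 from Ilius: +35.5%. Applied ad valorem rate: 8% + 35.5% = 43.5%.
Duty = $145,067.16 × 43.5% = $63,104.21.
Total = $0.00 + $181,314.76 + $63,104.21 = $244,418.97.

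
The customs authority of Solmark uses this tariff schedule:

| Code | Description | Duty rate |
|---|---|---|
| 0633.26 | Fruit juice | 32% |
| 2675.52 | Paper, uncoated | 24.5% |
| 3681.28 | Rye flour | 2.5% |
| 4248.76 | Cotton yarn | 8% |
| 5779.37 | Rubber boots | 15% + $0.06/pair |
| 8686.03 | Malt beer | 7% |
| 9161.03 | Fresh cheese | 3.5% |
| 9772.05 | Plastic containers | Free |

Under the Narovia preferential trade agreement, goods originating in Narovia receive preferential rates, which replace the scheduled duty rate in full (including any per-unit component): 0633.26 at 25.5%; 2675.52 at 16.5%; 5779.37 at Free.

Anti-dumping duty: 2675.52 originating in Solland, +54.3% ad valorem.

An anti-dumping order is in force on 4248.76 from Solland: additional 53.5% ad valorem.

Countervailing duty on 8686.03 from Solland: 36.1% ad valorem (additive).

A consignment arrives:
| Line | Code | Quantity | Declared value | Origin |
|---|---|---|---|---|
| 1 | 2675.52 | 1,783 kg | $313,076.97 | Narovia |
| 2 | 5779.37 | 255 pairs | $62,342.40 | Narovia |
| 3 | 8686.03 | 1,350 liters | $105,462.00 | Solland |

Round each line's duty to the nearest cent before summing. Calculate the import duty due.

Line 1 (2675.52, Narovia, 1,783 kg, $313,076.97):
Base rate for 2675.52 is 24.5%.
Origin Narovia qualifies under the Solmark–Narovia agreement and 2675.52 is covered: preferential rate 16.5% applies instead.
The additional-duty order on 2675.52 targets Solland, not Narovia; it does not apply.
Duty = $313,076.97 × 16.5% = $51,657.70.
Line 2 (5779.37, Narovia, 255 pairs, $62,342.40):
Base rate for 5779.37 is 15% + $0.06/pair.
Origin Narovia qualifies under the Solmark–Narovia agreement and 5779.37 is covered: preferential rate Free applies instead.
Duty = $62,342.40 × 0% = $0.00.
Line 3 (8686.03, Solland, 1,350 liters, $105,462.00):
Base rate for 8686.03 is 7%.
Additional duty on 8686.03 from Solland: +36.1%. Applied ad valorem rate: 7% + 36.1% = 43.1%.
Duty = $105,462.00 × 43.1% = $45,454.12.
Total = $51,657.70 + $0.00 + $45,454.12 = $97,111.82.

$97,111.82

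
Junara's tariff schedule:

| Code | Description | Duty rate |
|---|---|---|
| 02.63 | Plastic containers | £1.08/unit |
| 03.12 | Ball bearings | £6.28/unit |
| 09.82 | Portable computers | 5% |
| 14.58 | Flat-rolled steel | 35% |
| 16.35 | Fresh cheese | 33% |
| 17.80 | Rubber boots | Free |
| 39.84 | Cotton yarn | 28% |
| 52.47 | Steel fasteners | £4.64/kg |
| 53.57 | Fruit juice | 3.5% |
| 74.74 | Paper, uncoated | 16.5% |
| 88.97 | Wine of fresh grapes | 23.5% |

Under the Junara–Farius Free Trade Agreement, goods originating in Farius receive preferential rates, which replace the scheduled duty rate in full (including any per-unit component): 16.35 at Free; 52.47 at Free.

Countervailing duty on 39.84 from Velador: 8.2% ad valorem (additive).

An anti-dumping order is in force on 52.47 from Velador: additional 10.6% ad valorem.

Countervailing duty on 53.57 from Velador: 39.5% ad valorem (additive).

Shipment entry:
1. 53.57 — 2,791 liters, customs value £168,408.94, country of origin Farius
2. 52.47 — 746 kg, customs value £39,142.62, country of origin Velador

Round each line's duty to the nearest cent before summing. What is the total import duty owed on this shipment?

Line 1 (53.57, Farius, 2,791 liters, £168,408.94):
Base rate for 53.57 is 3.5%.
Origin Farius is the FTA partner but 53.57 is not on the preference list; base rate stands.
The additional-duty order on 53.57 targets Velador, not Farius; it does not apply.
Duty = £168,408.94 × 3.5% = £5,894.31.
Line 2 (52.47, Velador, 746 kg, £39,142.62):
Base rate for 52.47 is £4.64/kg.
52.47 has an FTA preferential rate, but origin Velador is not Farius; base rate stands.
Additional duty on 52.47 from Velador: +10.6% ad valorem. Applied ad valorem rate = 10.6%.
Duty = £39,142.62 × 10.6% + 746 × £4.64 = £7,610.56.
Total = £5,894.31 + £7,610.56 = £13,504.87.

£13,504.87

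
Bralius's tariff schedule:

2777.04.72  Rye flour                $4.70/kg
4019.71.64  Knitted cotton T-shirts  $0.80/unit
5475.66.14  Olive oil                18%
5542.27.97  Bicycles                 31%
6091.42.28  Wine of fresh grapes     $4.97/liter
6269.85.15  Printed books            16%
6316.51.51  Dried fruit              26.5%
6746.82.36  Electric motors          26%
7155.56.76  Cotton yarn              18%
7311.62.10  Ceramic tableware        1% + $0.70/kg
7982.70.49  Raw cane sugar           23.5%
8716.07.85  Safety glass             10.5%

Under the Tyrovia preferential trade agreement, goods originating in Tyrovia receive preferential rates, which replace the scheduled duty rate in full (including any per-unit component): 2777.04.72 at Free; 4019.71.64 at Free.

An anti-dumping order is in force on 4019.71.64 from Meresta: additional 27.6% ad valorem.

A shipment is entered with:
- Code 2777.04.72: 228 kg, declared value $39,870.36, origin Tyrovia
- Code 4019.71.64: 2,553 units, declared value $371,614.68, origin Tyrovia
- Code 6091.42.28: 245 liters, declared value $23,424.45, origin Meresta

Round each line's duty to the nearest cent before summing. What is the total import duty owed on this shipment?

Line 1 (2777.04.72, Tyrovia, 228 kg, $39,870.36):
Base rate for 2777.04.72 is $4.70/kg.
Origin Tyrovia qualifies under the Bralius–Tyrovia agreement and 2777.04.72 is covered: preferential rate Free applies instead.
Duty = $39,870.36 × 0% = $0.00.
Line 2 (4019.71.64, Tyrovia, 2,553 units, $371,614.68):
Base rate for 4019.71.64 is $0.80/unit.
Origin Tyrovia qualifies under the Bralius–Tyrovia agreement and 4019.71.64 is covered: preferential rate Free applies instead.
The additional-duty order on 4019.71.64 targets Meresta, not Tyrovia; it does not apply.
Duty = $371,614.68 × 0% = $0.00.
Line 3 (6091.42.28, Meresta, 245 liters, $23,424.45):
Base rate for 6091.42.28 is $4.97/liter.
Duty = 245 × $4.97 = $1,217.65.
Total = $0.00 + $0.00 + $1,217.65 = $1,217.65.

$1,217.65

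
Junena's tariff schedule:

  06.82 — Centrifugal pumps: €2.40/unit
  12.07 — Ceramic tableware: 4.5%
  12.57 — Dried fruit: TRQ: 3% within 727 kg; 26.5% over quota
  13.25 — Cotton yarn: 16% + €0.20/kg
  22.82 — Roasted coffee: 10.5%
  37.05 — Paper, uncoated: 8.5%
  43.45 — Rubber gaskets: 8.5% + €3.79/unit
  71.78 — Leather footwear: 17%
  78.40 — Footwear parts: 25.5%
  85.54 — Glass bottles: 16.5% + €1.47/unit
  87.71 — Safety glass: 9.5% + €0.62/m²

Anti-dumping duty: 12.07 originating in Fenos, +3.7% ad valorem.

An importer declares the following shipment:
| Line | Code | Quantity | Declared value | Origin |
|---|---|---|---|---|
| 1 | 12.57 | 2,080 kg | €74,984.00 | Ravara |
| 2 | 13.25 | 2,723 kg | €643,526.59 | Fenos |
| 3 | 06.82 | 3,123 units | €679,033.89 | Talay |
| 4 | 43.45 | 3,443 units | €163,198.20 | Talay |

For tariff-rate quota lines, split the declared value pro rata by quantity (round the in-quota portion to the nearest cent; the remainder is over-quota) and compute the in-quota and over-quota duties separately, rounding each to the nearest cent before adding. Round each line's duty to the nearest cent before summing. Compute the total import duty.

Line 1 (12.57, Ravara, 2,080 kg, €74,984.00):
Code 12.57 is under a tariff-rate quota (threshold 727 kg). In-quota: 727 kg at 3%; over-quota: 1,353 kg at 26.5%.
Pro-rata value split: in-quota = €74,984.00 × 727/2,080 = €26,208.35; over-quota = €74,984.00 − €26,208.35 = €48,775.65.
In-quota duty = €26,208.35 × 3% = €786.25. Over-quota duty = €48,775.65 × 26.5% = €12,925.55.
Line duty = €786.25 + €12,925.55 = €13,711.80.
Line 2 (13.25, Fenos, 2,723 kg, €643,526.59):
Base rate for 13.25 is 16% + €0.20/kg.
Duty = €643,526.59 × 16% + 2,723 × €0.20 = €103,508.85.
Line 3 (06.82, Talay, 3,123 units, €679,033.89):
Base rate for 06.82 is €2.40/unit.
Duty = 3,123 × €2.40 = €7,495.20.
Line 4 (43.45, Talay, 3,443 units, €163,198.20):
Base rate for 43.45 is 8.5% + €3.79/unit.
Duty = €163,198.20 × 8.5% + 3,443 × €3.79 = €26,920.82.
Total = €13,711.80 + €103,508.85 + €7,495.20 + €26,920.82 = €151,636.67.

€151,636.67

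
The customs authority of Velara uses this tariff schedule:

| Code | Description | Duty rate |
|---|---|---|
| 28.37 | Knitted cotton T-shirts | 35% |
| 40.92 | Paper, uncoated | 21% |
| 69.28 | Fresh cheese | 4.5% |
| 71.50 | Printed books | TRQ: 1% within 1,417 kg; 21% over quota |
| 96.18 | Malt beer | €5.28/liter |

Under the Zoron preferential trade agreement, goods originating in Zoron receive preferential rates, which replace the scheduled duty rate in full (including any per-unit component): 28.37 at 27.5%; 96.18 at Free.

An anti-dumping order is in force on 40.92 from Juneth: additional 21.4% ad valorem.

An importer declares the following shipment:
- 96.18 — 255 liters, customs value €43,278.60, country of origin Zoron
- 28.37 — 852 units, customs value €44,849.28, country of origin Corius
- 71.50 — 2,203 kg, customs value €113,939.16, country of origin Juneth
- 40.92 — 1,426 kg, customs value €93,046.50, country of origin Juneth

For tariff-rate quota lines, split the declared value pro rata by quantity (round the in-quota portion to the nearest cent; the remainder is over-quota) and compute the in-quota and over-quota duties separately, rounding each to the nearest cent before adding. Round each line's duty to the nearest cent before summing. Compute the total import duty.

Line 1 (96.18, Zoron, 255 liters, €43,278.60):
Base rate for 96.18 is €5.28/liter.
Origin Zoron qualifies under the Velara–Zoron agreement and 96.18 is covered: preferential rate Free applies instead.
Duty = €43,278.60 × 0% = €0.00.
Line 2 (28.37, Corius, 852 units, €44,849.28):
Base rate for 28.37 is 35%.
28.37 has an FTA preferential rate, but origin Corius is not Zoron; base rate stands.
Duty = €44,849.28 × 35% = €15,697.25.
Line 3 (71.50, Juneth, 2,203 kg, €113,939.16):
Code 71.50 is under a tariff-rate quota (threshold 1,417 kg). In-quota: 1,417 kg at 1%; over-quota: 786 kg at 21%.
Pro-rata value split: in-quota = €113,939.16 × 1,417/2,203 = €73,287.24; over-quota = €113,939.16 − €73,287.24 = €40,651.92.
In-quota duty = €73,287.24 × 1% = €732.87. Over-quota duty = €40,651.92 × 21% = €8,536.90.
Line duty = €732.87 + €8,536.90 = €9,269.77.
Line 4 (40.92, Juneth, 1,426 kg, €93,046.50):
Base rate for 40.92 is 21%.
Additional duty on 40.92 from Juneth: +21.4%. Applied ad valorem rate: 21% + 21.4% = 42.4%.
Duty = €93,046.50 × 42.4% = €39,451.72.
Total = €0.00 + €15,697.25 + €9,269.77 + €39,451.72 = €64,418.74.

€64,418.74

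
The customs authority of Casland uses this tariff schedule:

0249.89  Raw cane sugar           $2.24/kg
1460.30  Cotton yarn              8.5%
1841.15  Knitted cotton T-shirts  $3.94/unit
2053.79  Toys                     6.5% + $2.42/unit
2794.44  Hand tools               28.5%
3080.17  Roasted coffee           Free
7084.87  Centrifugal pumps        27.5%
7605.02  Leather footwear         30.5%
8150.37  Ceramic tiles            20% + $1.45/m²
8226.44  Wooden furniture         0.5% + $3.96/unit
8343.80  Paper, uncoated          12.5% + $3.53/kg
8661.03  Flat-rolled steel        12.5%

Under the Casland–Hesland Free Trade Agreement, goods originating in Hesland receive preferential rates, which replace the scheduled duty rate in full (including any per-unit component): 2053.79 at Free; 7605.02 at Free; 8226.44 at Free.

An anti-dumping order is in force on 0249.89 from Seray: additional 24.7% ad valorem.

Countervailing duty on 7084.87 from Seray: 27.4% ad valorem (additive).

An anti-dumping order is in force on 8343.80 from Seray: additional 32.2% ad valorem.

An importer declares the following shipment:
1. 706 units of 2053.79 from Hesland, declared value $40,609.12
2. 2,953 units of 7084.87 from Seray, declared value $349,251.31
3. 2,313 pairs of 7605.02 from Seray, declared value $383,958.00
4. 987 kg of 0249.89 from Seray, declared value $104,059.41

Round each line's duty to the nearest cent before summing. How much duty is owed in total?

$336,759.71

Line 1 (2053.79, Hesland, 706 units, $40,609.12):
Base rate for 2053.79 is 6.5% + $2.42/unit.
Origin Hesland qualifies under the Casland–Hesland agreement and 2053.79 is covered: preferential rate Free applies instead.
Duty = $40,609.12 × 0% = $0.00.
Line 2 (7084.87, Seray, 2,953 units, $349,251.31):
Base rate for 7084.87 is 27.5%.
Additional duty on 7084.87 from Seray: +27.4%. Applied ad valorem rate: 27.5% + 27.4% = 54.9%.
Duty = $349,251.31 × 54.9% = $191,738.97.
Line 3 (7605.02, Seray, 2,313 pairs, $383,958.00):
Base rate for 7605.02 is 30.5%.
7605.02 has an FTA preferential rate, but origin Seray is not Hesland; base rate stands.
Duty = $383,958.00 × 30.5% = $117,107.19.
Line 4 (0249.89, Seray, 987 kg, $104,059.41):
Base rate for 0249.89 is $2.24/kg.
Additional duty on 0249.89 from Seray: +24.7% ad valorem. Applied ad valorem rate = 24.7%.
Duty = $104,059.41 × 24.7% + 987 × $2.24 = $27,913.55.
Total = $0.00 + $191,738.97 + $117,107.19 + $27,913.55 = $336,759.71.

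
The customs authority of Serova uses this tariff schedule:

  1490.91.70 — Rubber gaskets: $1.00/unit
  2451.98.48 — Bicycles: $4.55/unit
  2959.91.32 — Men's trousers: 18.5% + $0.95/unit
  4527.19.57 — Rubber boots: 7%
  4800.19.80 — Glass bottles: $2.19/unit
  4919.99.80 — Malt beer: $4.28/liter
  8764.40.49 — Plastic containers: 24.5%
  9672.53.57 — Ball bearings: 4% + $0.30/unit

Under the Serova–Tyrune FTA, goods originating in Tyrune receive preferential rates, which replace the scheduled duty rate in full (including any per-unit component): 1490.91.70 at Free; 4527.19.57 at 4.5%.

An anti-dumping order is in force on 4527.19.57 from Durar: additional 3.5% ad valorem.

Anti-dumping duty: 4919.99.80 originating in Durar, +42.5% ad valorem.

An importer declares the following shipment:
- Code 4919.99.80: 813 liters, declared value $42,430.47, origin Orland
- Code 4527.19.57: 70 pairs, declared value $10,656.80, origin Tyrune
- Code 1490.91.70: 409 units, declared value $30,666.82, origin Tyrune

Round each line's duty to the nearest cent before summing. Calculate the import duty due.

$3,959.20

Line 1 (4919.99.80, Orland, 813 liters, $42,430.47):
Base rate for 4919.99.80 is $4.28/liter.
The additional-duty order on 4919.99.80 targets Durar, not Orland; it does not apply.
Duty = 813 × $4.28 = $3,479.64.
Line 2 (4527.19.57, Tyrune, 70 pairs, $10,656.80):
Base rate for 4527.19.57 is 7%.
Origin Tyrune qualifies under the Serova–Tyrune agreement and 4527.19.57 is covered: preferential rate 4.5% applies instead.
The additional-duty order on 4527.19.57 targets Durar, not Tyrune; it does not apply.
Duty = $10,656.80 × 4.5% = $479.56.
Line 3 (1490.91.70, Tyrune, 409 units, $30,666.82):
Base rate for 1490.91.70 is $1.00/unit.
Origin Tyrune qualifies under the Serova–Tyrune agreement and 1490.91.70 is covered: preferential rate Free applies instead.
Duty = $30,666.82 × 0% = $0.00.
Total = $3,479.64 + $479.56 + $0.00 = $3,959.20.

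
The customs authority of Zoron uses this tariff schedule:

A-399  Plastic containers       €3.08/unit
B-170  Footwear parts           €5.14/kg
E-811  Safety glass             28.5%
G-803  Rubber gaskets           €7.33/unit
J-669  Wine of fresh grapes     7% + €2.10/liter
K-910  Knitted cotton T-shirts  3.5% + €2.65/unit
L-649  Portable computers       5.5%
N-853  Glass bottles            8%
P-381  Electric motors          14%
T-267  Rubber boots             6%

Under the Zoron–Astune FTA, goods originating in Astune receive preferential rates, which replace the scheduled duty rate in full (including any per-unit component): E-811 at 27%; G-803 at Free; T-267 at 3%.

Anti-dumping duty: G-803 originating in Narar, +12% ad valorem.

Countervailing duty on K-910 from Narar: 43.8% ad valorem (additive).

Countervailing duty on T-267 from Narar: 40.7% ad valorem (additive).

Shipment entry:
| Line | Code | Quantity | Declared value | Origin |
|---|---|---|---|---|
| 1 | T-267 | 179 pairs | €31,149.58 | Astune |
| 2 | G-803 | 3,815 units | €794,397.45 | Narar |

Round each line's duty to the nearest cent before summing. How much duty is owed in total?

€124,226.13

Line 1 (T-267, Astune, 179 pairs, €31,149.58):
Base rate for T-267 is 6%.
Origin Astune qualifies under the Zoron–Astune agreement and T-267 is covered: preferential rate 3% applies instead.
The additional-duty order on T-267 targets Narar, not Astune; it does not apply.
Duty = €31,149.58 × 3% = €934.49.
Line 2 (G-803, Narar, 3,815 units, €794,397.45):
Base rate for G-803 is €7.33/unit.
G-803 has an FTA preferential rate, but origin Narar is not Astune; base rate stands.
Additional duty on G-803 from Narar: +12% ad valorem. Applied ad valorem rate = 12%.
Duty = €794,397.45 × 12% + 3,815 × €7.33 = €123,291.64.
Total = €934.49 + €123,291.64 = €124,226.13.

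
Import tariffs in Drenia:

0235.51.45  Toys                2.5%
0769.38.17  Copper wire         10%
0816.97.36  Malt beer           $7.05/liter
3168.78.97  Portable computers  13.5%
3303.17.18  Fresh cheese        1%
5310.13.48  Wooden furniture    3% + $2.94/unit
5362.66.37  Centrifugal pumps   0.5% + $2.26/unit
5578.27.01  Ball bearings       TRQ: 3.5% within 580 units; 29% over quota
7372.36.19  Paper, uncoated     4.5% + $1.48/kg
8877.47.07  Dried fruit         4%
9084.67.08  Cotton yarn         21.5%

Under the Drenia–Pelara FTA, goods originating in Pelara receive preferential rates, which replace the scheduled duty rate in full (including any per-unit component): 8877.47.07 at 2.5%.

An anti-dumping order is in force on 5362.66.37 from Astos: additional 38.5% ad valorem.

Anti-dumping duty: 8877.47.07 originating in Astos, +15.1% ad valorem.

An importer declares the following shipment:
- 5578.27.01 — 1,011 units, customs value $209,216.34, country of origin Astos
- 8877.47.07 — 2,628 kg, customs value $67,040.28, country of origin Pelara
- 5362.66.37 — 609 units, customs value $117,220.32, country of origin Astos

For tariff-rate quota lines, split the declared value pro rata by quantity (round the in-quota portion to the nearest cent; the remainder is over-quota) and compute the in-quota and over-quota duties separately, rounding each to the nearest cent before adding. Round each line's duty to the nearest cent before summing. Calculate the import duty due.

Line 1 (5578.27.01, Astos, 1,011 units, $209,216.34):
Code 5578.27.01 is under a tariff-rate quota (threshold 580 units). In-quota: 580 units at 3.5%; over-quota: 431 units at 29%.
Pro-rata value split: in-quota = $209,216.34 × 580/1,011 = $120,025.20; over-quota = $209,216.34 − $120,025.20 = $89,191.14.
In-quota duty = $120,025.20 × 3.5% = $4,200.88. Over-quota duty = $89,191.14 × 29% = $25,865.43.
Line duty = $4,200.88 + $25,865.43 = $30,066.31.
Line 2 (8877.47.07, Pelara, 2,628 kg, $67,040.28):
Base rate for 8877.47.07 is 4%.
Origin Pelara qualifies under the Drenia–Pelara agreement and 8877.47.07 is covered: preferential rate 2.5% applies instead.
The additional-duty order on 8877.47.07 targets Astos, not Pelara; it does not apply.
Duty = $67,040.28 × 2.5% = $1,676.01.
Line 3 (5362.66.37, Astos, 609 units, $117,220.32):
Base rate for 5362.66.37 is 0.5% + $2.26/unit.
Additional duty on 5362.66.37 from Astos: +38.5%. Applied ad valorem rate: 0.5% + 38.5% = 39%.
Duty = $117,220.32 × 39% + 609 × $2.26 = $47,092.26.
Total = $30,066.31 + $1,676.01 + $47,092.26 = $78,834.58.

$78,834.58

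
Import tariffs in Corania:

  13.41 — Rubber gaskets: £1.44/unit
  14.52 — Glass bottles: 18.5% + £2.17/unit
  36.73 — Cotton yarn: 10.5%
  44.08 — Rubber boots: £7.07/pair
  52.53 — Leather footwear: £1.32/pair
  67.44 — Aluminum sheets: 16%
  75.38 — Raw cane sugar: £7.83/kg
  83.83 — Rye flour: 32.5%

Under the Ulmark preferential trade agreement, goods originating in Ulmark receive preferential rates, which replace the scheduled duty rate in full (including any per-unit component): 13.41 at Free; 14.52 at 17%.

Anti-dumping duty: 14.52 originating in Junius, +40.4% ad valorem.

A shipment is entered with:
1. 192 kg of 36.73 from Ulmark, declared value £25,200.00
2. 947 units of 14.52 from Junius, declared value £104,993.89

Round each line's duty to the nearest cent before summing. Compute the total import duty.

Line 1 (36.73, Ulmark, 192 kg, £25,200.00):
Base rate for 36.73 is 10.5%.
Origin Ulmark is the FTA partner but 36.73 is not on the preference list; base rate stands.
Duty = £25,200.00 × 10.5% = £2,646.00.
Line 2 (14.52, Junius, 947 units, £104,993.89):
Base rate for 14.52 is 18.5% + £2.17/unit.
14.52 has an FTA preferential rate, but origin Junius is not Ulmark; base rate stands.
Additional duty on 14.52 from Junius: +40.4%. Applied ad valorem rate: 18.5% + 40.4% = 58.9%.
Duty = £104,993.89 × 58.9% + 947 × £2.17 = £63,896.39.
Total = £2,646.00 + £63,896.39 = £66,542.39.

£66,542.39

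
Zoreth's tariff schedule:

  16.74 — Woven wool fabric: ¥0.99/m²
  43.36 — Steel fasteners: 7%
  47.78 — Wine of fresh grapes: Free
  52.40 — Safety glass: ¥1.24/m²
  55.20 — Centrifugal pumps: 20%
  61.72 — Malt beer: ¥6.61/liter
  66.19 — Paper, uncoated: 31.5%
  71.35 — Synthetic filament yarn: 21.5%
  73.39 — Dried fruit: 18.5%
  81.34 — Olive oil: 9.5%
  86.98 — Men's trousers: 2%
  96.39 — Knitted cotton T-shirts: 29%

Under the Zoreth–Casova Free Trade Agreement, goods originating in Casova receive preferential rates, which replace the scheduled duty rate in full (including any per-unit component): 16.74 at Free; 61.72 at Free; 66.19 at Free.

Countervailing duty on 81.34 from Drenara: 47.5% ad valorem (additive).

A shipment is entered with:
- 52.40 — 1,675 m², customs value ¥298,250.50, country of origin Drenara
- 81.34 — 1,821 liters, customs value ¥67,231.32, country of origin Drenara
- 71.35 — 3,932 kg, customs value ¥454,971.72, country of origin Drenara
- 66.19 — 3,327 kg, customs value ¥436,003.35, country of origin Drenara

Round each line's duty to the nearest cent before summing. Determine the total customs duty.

Line 1 (52.40, Drenara, 1,675 m², ¥298,250.50):
Base rate for 52.40 is ¥1.24/m².
Duty = 1,675 × ¥1.24 = ¥2,077.00.
Line 2 (81.34, Drenara, 1,821 liters, ¥67,231.32):
Base rate for 81.34 is 9.5%.
Additional duty on 81.34 from Drenara: +47.5%. Applied ad valorem rate: 9.5% + 47.5% = 57%.
Duty = ¥67,231.32 × 57% = ¥38,321.85.
Line 3 (71.35, Drenara, 3,932 kg, ¥454,971.72):
Base rate for 71.35 is 21.5%.
Duty = ¥454,971.72 × 21.5% = ¥97,818.92.
Line 4 (66.19, Drenara, 3,327 kg, ¥436,003.35):
Base rate for 66.19 is 31.5%.
66.19 has an FTA preferential rate, but origin Drenara is not Casova; base rate stands.
Duty = ¥436,003.35 × 31.5% = ¥137,341.06.
Total = ¥2,077.00 + ¥38,321.85 + ¥97,818.92 + ¥137,341.06 = ¥275,558.83.

¥275,558.83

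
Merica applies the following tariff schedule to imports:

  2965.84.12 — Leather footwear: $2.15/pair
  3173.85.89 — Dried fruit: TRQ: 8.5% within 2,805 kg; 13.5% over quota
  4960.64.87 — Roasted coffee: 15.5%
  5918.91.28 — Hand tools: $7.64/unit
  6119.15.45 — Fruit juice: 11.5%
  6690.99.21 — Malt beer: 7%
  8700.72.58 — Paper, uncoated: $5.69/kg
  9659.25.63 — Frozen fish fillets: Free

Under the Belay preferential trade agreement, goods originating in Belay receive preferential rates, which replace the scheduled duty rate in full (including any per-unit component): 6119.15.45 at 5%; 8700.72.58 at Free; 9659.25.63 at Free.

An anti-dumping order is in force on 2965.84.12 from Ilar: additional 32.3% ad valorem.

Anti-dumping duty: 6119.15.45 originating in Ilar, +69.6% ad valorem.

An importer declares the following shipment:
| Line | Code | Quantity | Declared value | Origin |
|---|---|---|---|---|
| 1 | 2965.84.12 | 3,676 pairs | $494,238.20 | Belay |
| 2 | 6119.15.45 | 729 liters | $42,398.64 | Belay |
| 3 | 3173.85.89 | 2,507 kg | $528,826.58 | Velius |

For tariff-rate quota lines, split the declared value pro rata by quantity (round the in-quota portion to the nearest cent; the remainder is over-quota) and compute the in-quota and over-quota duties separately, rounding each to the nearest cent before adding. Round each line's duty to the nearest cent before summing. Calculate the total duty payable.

Line 1 (2965.84.12, Belay, 3,676 pairs, $494,238.20):
Base rate for 2965.84.12 is $2.15/pair.
Origin Belay is the FTA partner but 2965.84.12 is not on the preference list; base rate stands.
The additional-duty order on 2965.84.12 targets Ilar, not Belay; it does not apply.
Duty = 3,676 × $2.15 = $7,903.40.
Line 2 (6119.15.45, Belay, 729 liters, $42,398.64):
Base rate for 6119.15.45 is 11.5%.
Origin Belay qualifies under the Merica–Belay agreement and 6119.15.45 is covered: preferential rate 5% applies instead.
The additional-duty order on 6119.15.45 targets Ilar, not Belay; it does not apply.
Duty = $42,398.64 × 5% = $2,119.93.
Line 3 (3173.85.89, Velius, 2,507 kg, $528,826.58):
Code 3173.85.89 is under a tariff-rate quota (threshold 2,805 kg). Quantity 2,507 kg is within the quota, so the in-quota rate 8.5% applies to the full value.
Duty = $528,826.58 × 8.5% = $44,950.26.
Total = $7,903.40 + $2,119.93 + $44,950.26 = $54,973.59.

$54,973.59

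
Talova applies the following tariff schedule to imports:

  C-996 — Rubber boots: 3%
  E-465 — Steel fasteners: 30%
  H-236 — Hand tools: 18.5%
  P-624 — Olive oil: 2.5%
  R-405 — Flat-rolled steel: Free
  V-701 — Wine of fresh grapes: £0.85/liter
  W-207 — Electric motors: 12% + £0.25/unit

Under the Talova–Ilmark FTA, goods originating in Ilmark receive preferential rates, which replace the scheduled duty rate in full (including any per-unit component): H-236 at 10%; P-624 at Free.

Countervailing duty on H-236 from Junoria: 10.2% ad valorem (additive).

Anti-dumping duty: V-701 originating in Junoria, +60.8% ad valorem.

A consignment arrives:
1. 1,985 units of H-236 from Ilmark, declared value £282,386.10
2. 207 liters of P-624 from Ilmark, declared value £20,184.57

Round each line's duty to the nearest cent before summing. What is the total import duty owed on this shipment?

Line 1 (H-236, Ilmark, 1,985 units, £282,386.10):
Base rate for H-236 is 18.5%.
Origin Ilmark qualifies under the Talova–Ilmark agreement and H-236 is covered: preferential rate 10% applies instead.
The additional-duty order on H-236 targets Junoria, not Ilmark; it does not apply.
Duty = £282,386.10 × 10% = £28,238.61.
Line 2 (P-624, Ilmark, 207 liters, £20,184.57):
Base rate for P-624 is 2.5%.
Origin Ilmark qualifies under the Talova–Ilmark agreement and P-624 is covered: preferential rate Free applies instead.
Duty = £20,184.57 × 0% = £0.00.
Total = £28,238.61 + £0.00 = £28,238.61.

£28,238.61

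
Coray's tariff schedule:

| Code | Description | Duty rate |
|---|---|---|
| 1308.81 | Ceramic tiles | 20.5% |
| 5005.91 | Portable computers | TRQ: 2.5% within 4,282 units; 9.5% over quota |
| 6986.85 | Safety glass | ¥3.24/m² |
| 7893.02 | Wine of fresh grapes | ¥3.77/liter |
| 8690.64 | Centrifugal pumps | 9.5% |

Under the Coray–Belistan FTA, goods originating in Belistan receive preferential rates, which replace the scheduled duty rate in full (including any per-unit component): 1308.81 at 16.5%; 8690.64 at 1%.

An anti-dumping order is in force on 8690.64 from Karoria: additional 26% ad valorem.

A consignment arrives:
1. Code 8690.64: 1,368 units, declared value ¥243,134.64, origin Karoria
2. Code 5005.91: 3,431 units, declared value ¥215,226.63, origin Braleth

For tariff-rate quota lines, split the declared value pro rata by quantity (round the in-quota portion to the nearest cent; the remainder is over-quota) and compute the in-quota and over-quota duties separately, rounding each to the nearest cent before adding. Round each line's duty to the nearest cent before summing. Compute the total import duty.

¥91,693.47

Line 1 (8690.64, Karoria, 1,368 units, ¥243,134.64):
Base rate for 8690.64 is 9.5%.
8690.64 has an FTA preferential rate, but origin Karoria is not Belistan; base rate stands.
Additional duty on 8690.64 from Karoria: +26%. Applied ad valorem rate: 9.5% + 26% = 35.5%.
Duty = ¥243,134.64 × 35.5% = ¥86,312.80.
Line 2 (5005.91, Braleth, 3,431 units, ¥215,226.63):
Code 5005.91 is under a tariff-rate quota (threshold 4,282 units). Quantity 3,431 units is within the quota, so the in-quota rate 2.5% applies to the full value.
Duty = ¥215,226.63 × 2.5% = ¥5,380.67.
Total = ¥86,312.80 + ¥5,380.67 = ¥91,693.47.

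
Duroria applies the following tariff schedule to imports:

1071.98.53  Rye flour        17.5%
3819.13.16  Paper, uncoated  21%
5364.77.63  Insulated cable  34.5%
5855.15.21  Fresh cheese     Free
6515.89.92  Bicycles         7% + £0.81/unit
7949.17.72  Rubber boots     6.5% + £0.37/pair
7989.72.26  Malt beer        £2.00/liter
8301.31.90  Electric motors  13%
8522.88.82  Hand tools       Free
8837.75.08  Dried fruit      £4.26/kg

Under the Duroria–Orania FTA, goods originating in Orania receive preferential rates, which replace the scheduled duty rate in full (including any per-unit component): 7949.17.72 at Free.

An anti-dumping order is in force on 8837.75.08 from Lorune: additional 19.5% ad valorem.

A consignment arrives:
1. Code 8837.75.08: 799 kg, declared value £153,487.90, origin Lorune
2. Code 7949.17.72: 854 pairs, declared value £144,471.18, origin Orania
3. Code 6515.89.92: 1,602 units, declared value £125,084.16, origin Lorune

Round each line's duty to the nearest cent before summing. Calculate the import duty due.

£43,387.39

Line 1 (8837.75.08, Lorune, 799 kg, £153,487.90):
Base rate for 8837.75.08 is £4.26/kg.
Additional duty on 8837.75.08 from Lorune: +19.5% ad valorem. Applied ad valorem rate = 19.5%.
Duty = £153,487.90 × 19.5% + 799 × £4.26 = £33,333.88.
Line 2 (7949.17.72, Orania, 854 pairs, £144,471.18):
Base rate for 7949.17.72 is 6.5% + £0.37/pair.
Origin Orania qualifies under the Duroria–Orania agreement and 7949.17.72 is covered: preferential rate Free applies instead.
Duty = £144,471.18 × 0% = £0.00.
Line 3 (6515.89.92, Lorune, 1,602 units, £125,084.16):
Base rate for 6515.89.92 is 7% + £0.81/unit.
Duty = £125,084.16 × 7% + 1,602 × £0.81 = £10,053.51.
Total = £33,333.88 + £0.00 + £10,053.51 = £43,387.39.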